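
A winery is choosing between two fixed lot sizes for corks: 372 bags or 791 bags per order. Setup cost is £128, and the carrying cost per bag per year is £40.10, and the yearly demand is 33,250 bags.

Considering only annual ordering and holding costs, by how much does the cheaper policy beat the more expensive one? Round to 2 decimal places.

For each Q, cost = (D/Q)·S + (Q/2)·H.
TC(372) = (33,250/372)×128 + (372/2)×40.1 = £18,899.46
TC(791) = (33,250/791)×128 + (791/2)×40.1 = £21,240.08
Cheaper: Q = 372.  Difference = £2,340.62

£2,340.62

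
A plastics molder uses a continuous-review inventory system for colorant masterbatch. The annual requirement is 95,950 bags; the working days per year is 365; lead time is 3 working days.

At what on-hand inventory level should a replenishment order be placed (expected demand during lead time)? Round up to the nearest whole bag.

Daily demand d = 95,950 / 365 = 262.877 bags/day
Demand during lead time = 262.877 × 3 = 788.63
Reorder point = 788.63 → round up

789 bags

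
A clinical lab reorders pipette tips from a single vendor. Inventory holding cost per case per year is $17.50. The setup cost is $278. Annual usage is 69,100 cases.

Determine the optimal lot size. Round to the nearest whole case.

1,482 cases

EOQ = √(2DS/H) = √(2 × 69,100 × 278 / 17.5)
    = √(2,195,405.71) ≈ 1,481.69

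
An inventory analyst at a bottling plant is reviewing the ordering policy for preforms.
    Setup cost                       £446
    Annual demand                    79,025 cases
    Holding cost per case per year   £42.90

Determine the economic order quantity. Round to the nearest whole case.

1,282 cases

Q* = √(2·D·S / H) = √(2·79,025·446 / 42.9) = √1,643,130.5 ≈ 1,281.85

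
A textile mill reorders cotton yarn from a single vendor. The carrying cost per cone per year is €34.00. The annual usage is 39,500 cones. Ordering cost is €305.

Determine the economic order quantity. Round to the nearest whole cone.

842 cones

Q* = √(2·D·S / H) = √(2·39,500·305 / 34) = √708,676.5 ≈ 841.83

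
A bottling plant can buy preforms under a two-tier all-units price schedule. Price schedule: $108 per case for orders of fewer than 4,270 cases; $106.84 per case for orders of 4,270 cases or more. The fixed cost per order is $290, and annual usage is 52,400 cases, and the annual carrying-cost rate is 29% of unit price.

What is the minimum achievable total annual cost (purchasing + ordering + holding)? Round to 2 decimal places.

H₁ = 29%×$108 = $31.3200;  H₂ = 29%×$106.84 = $30.9836
EOQ₁ = √(2×52,400×290/31.3200) = 985.07  (< 4,270, feasible at tier 1)
EOQ₂ = √(2×52,400×290/30.9836) = 990.41  (< 4,270 → use Q = 4,270 at tier-2 price)
TC(tier 1 (EOQ₁), Q≈985.1) = $5,690,052.51
TC(tier 2, Q≈4,270.0) = $5,668,124.77
Minimum at tier 2: $5,668,124.77

$5,668,124.77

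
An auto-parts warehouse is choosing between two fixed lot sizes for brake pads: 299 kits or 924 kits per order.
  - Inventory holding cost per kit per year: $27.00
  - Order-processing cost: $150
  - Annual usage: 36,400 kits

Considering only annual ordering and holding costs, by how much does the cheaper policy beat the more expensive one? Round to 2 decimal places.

$3,914.28

For each Q, cost = (D/Q)·S + (Q/2)·H.
TC(299) = (36,400/299)×150 + (299/2)×27 = $22,297.37
TC(924) = (36,400/924)×150 + (924/2)×27 = $18,383.09
|ΔTC| = |$22,297.37 − $18,383.09| = $3,914.28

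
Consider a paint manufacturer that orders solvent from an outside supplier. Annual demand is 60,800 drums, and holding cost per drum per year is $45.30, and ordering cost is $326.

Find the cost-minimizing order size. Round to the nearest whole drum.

Optimal lot size Q* = (2 × 60,800 × $326 / $45.3)^½ ≈ 935.46

935 drums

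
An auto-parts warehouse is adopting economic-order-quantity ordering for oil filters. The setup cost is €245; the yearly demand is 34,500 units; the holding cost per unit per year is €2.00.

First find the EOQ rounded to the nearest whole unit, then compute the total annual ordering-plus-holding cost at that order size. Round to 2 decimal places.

€5,814.64

2DS/H = 2·34,500·245/2 = 8,452,500.00
EOQ = √8,452,500.00 ≈ 2,907.32 → Q = 2,907 units
Orders/yr = 34,500/2,907 = 11.868; ordering cost = 11.868 × €245 = €2,907.64
Average inventory = 2,907/2 = 1453.5; holding cost = 1453.5 × €2 = €2,907.00
Total = €2,907.64 + €2,907.00 = €5,814.64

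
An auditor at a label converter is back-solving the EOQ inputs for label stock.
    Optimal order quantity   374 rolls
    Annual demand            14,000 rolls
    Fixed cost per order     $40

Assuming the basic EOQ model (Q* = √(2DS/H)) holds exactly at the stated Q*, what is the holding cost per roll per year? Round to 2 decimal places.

$8.01

EOQ relation: Q² = 2DS/H, so rearrange for the unknown.
H = 2DS / Q² = 2 × 14,000 × 40 / 374² = 8.0071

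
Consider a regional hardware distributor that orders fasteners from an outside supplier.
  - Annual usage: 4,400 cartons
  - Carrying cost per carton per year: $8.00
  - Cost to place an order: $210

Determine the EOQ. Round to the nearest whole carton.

481 cartons

2DS/H = 2·4,400·210/8 = 231,000.00
EOQ = √231,000.00 ≈ 480.62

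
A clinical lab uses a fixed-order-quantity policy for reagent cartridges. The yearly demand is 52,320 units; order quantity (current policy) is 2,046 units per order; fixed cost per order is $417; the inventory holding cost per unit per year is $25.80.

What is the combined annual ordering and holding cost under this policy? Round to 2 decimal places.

$37,056.86

Orders/yr = 52,320/2,046 = 25.572; ordering cost = 25.572 × $417 = $10,663.46
Average inventory = 2,046/2 = 1023; holding cost = 1023 × $25.8 = $26,393.40
Total = $10,663.46 + $26,393.40 = $37,056.86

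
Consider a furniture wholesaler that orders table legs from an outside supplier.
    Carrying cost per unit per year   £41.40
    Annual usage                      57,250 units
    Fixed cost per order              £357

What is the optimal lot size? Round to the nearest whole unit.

Optimal lot size Q* = (2 × 57,250 × £357 / £41.4)^½ ≈ 993.66

994 units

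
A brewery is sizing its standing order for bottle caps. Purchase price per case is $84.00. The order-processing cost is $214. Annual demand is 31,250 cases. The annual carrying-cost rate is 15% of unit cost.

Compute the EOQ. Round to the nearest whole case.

Carrying cost H = $84 × 15% = $12.6000/case/yr
Q* = √(2·D·S / H) = √(2·31,250·214 / 12.6) = √1,061,507.9 ≈ 1,030.30

1,030 cases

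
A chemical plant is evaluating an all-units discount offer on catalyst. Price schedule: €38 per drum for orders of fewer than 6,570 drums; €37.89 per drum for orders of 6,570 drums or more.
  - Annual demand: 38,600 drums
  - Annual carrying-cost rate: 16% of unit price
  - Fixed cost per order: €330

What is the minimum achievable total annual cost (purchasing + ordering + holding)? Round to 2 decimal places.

H₁ = 16%×€38 = €6.0800;  H₂ = 16%×€37.89 = €6.0624
EOQ₁ = √(2×38,600×330/6.0800) = 2,046.98  (< 6,570, feasible at tier 1)
EOQ₂ = √(2×38,600×330/6.0624) = 2,049.95  (< 6,570 → use Q = 6,570 at tier-2 price)
TC(tier 1 (EOQ₁), Q≈2,047.0) = €1,479,245.65
TC(tier 2, Q≈6,570.0) = €1,484,407.80
Minimum at tier 1 (EOQ₁): €1,479,245.65

€1,479,245.65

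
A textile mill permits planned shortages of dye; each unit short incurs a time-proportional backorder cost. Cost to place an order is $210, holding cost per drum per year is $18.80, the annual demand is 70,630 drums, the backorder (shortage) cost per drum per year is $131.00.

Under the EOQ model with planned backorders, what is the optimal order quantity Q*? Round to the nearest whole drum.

1,343 drums

Basic EOQ = √(2·70,630·210/18.8) = 1,256.147
Backorder adjustment √((H+b)/b) = √((18.8+131)/131) = 1.0694
Q* = 1,256.147 × 1.0694 ≈ 1,343.26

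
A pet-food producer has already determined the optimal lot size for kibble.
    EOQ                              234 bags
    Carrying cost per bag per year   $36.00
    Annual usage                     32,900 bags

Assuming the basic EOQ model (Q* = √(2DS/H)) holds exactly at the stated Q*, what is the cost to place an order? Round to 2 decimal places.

Since Q* = (2DS/H)^½, squaring gives Q*²·H = 2DS.
S = Q²H / (2D) = 234² × 36 / (2 × 32,900) = 29.9577

$29.96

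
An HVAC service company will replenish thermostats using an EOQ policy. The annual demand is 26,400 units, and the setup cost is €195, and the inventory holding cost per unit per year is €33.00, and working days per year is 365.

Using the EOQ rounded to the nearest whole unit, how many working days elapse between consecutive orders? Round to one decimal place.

Q* = √(2·D·S / H) = √(2·26,400·195 / 33) = √312,000.0 ≈ 558.57 → Q = 559 units
T = Q/D × 365 days = 559/26,400 × 365 = 7.729 days

7.7 days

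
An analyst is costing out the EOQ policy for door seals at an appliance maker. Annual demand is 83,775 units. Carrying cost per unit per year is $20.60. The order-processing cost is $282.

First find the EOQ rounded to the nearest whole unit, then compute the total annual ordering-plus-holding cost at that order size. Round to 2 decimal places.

2DS/H = 2·83,775·282/20.6 = 2,293,645.63
EOQ = √2,293,645.63 ≈ 1,514.48 → Q = 1,514 units
Ordering: D/Q × S = 83,775/1,514 × $282 = $15,604.06
Holding:  Q/2 × H = 1,514/2 × $20.6 = $15,594.20
Total = $15,604.06 + $15,594.20 = $31,198.26

$31,198.26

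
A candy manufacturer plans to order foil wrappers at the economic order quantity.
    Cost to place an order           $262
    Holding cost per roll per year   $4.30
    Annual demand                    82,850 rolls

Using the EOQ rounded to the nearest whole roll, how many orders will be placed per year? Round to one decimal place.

26.1 orders per year

Q* = √(2·D·S / H) = √(2·82,850·262 / 4.3) = √10,096,139.5 ≈ 3,177.44 → Q = 3,177
N = D/Q = 82,850/3,177 ≈ 26.078 orders/yr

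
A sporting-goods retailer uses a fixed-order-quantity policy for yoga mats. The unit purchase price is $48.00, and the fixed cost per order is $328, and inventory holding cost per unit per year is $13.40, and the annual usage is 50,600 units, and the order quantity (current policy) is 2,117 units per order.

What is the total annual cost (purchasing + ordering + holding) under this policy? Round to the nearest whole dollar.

$2,450,824

Ordering: D/Q × S = 50,600/2,117 × $328 = $7,839.77
Holding:  Q/2 × H = 2,117/2 × $13.4 = $14,183.90
Purchase cost = D·C = 50,600 × 48 = $2,428,800.00
Total = $7,839.77 + $14,183.90 + $2,428,800.00 = $2,450,823.67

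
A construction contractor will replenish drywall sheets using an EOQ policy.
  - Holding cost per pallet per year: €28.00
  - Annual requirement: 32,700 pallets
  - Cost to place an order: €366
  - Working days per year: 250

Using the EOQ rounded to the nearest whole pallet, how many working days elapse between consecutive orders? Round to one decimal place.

7.1 days

EOQ = √(2DS/H) = √(2 × 32,700 × 366 / 28)
    = √(854,871.43) ≈ 924.59 → Q = 925 pallets
Cycle time = (working days × Q)/D = (250 × 925) / 32,700 = 7.072 days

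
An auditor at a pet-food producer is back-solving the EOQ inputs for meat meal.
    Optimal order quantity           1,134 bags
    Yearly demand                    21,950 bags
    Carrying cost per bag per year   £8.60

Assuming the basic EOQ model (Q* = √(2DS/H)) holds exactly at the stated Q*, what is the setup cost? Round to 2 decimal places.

From Q* = √(2DS/H) ⇒ Q*² = 2DS/H.
S = Q²H / (2D) = 1,134² × 8.6 / (2 × 21,950) = 251.9185

£251.92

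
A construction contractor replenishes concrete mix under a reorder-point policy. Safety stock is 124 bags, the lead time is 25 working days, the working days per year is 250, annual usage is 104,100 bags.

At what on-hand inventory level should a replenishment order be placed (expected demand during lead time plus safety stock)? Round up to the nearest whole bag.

Daily demand d = 104,100 / 250 = 416.400 bags/day
Demand during lead time = 416.400 × 25 = 10,410.00
Reorder point = 10,410.00 + 124 = 10,534.00 → round up

10,534 bags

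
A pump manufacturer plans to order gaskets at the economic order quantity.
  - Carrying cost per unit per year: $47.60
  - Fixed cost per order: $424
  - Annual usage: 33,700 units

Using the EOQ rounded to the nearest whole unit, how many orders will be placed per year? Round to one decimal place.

Q* = √(2·D·S / H) = √(2·33,700·424 / 47.6) = √600,369.7 ≈ 774.84 → Q = 775
Orders per year = D/Q = 33,700 / 775 = 43.484

43.5 orders per year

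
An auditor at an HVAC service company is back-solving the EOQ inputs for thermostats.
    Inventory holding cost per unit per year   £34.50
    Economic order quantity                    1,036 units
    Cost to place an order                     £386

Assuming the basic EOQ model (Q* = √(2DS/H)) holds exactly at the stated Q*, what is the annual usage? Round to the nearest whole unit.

From Q* = √(2DS/H) ⇒ Q*² = 2DS/H.
D = Q²H / (2S) = 1,036² × 34.5 / (2 × 386) = 47,964.65

47,965 units per year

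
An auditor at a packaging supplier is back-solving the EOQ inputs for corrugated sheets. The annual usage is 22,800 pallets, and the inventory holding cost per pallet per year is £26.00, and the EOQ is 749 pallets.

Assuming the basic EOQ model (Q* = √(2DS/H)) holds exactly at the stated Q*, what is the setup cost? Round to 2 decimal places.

Since Q* = (2DS/H)^½, squaring gives Q*²·H = 2DS.
S = Q²H / (2D) = 749² × 26 / (2 × 22,800) = 319.8690

£319.87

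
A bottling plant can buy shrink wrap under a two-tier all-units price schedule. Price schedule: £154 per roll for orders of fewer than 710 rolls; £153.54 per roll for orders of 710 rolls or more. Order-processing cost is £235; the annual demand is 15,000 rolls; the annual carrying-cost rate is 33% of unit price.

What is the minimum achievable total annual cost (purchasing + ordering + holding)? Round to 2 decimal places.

£2,326,052.00

H₁ = 33%×£154 = £50.8200;  H₂ = 33%×£153.54 = £50.6682
EOQ₁ = √(2×15,000×235/50.8200) = 372.46  (< 710, feasible at tier 1)
EOQ₂ = √(2×15,000×235/50.6682) = 373.02  (< 710 → use Q = 710 at tier-2 price)
TC(tier 1 (EOQ₁), Q≈372.5) = £2,328,928.31
TC(tier 2, Q≈710.0) = £2,326,052.00
Minimum at tier 2: £2,326,052.00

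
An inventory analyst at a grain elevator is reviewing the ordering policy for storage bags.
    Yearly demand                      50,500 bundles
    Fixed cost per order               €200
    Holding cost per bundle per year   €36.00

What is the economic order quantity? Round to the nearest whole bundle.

Optimal lot size Q* = (2 × 50,500 × €200 / €36)^½ ≈ 749.07

749 bundles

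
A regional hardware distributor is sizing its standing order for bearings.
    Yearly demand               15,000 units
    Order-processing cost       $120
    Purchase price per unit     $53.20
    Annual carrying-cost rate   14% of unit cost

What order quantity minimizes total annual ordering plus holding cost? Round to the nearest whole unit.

H = i·C = 0.14 × $53.2 = $7.4480 per unit-year
Q* = √(2·D·S / H) = √(2·15,000·120 / 7.448) = √483,351.2 ≈ 695.23

695 units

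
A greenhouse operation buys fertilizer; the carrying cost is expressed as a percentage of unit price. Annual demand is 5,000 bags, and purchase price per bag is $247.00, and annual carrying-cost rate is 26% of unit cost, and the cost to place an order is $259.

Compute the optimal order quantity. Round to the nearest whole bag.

201 bags

Carrying cost H = $247 × 26% = $64.2200/bag/yr
2DS/H = 2·5,000·259/64.22 = 40,330.12
EOQ = √40,330.12 ≈ 200.82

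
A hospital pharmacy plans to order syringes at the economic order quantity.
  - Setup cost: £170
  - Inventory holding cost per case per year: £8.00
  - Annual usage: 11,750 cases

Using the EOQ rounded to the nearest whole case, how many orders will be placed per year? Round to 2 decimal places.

16.62 orders per year

Q* = √(2·D·S / H) = √(2·11,750·170 / 8) = √499,375.0 ≈ 706.66 → Q = 707
Orders per year = D/Q = 11,750 / 707 = 16.620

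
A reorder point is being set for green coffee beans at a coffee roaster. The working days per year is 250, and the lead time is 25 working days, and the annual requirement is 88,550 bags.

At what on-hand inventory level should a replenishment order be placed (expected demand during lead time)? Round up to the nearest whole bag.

8,855 bags

Daily demand d = 88,550 / 250 = 354.200 bags/day
Demand during lead time = 354.200 × 25 = 8,855.00
Reorder point = 8,855.00 → round up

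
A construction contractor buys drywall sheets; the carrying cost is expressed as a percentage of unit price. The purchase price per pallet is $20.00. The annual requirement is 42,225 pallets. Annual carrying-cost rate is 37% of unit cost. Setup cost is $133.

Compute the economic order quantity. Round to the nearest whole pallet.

Carrying cost H = $20 × 37% = $7.4000/pallet/yr
Optimal lot size Q* = (2 × 42,225 × $133 / $7.4)^½ ≈ 1,232.00

1,232 pallets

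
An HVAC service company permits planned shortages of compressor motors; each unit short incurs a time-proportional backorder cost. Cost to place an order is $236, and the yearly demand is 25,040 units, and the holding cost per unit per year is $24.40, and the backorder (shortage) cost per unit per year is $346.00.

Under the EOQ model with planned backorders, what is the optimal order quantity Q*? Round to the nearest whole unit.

720 units

Q* = √(2DS/H) · √((H + b)/b)
   = √(2 × 25,040 × 236 / 24.4) · √((24.4 + 346) / 346)
   = 695.974 × 1.0347 ≈ 720.10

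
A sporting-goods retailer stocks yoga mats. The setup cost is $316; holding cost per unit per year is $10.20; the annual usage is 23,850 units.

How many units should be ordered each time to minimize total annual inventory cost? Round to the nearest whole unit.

1,216 units

2DS/H = 2·23,850·316/10.2 = 1,477,764.71
EOQ = √1,477,764.71 ≈ 1,215.63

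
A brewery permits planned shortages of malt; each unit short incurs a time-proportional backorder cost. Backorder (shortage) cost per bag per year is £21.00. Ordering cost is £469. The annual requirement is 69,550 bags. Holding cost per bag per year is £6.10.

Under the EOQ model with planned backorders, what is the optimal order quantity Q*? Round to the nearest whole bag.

3,715 bags

Basic EOQ = √(2·69,550·469/6.1) = 3,270.281
Backorder adjustment √((H+b)/b) = √((6.1+21)/21) = 1.1360
Q* = 3,270.281 × 1.1360 ≈ 3,715.01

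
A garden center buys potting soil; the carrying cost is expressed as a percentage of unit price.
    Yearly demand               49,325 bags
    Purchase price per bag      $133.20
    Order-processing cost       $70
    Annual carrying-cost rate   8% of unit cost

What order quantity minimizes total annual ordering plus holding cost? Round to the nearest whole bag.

805 bags

Holding cost per bag per year: H = 8% × $133.2 = $10.6560
Q* = √(2·D·S / H) = √(2·49,325·70 / 10.656) = √648,038.7 ≈ 805.01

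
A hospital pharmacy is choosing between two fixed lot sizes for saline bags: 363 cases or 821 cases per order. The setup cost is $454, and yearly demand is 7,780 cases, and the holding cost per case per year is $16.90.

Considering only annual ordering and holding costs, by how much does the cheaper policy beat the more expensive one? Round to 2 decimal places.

TC(Q) = (D/Q)S + (Q/2)H
TC(363) = (7,780/363)×454 + (363/2)×16.9 = $12,797.71
TC(821) = (7,780/821)×454 + (821/2)×16.9 = $11,239.67
Lots of 821 are cheaper by $1,558.04.

$1,558.04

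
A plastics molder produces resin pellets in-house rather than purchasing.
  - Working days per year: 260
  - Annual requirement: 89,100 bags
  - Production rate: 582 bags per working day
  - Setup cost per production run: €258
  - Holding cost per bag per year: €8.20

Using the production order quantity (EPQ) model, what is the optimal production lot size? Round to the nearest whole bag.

d = 89,100/260 = 342.6923 bags/day;  effective holding cost H(1 − d/p) = 8.2·(1 − 342.6923/582) = 3.37169
Q* = √(2DS / H_eff) = √(2·89,100·258 / 3.37169) ≈ 3,692.67

3,693 bags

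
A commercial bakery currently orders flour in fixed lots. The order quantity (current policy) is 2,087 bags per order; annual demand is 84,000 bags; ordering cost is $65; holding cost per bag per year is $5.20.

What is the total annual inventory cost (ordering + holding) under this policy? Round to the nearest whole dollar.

Annual ordering cost = (D/Q)·S = (84,000/2,087) × 65 = $2,616.20
Annual holding cost  = (Q/2)·H = (2,087/2) × 5.2 = $5,426.20
Total = $2,616.20 + $5,426.20 = $8,042.40

$8,042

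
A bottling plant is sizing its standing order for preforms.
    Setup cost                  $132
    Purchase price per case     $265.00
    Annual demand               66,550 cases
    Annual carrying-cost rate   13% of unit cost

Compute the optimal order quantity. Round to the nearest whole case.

H = i·C = 0.13 × $265 = $34.4500 per case-year
2DS/H = 2·66,550·132/34.45 = 509,991.29
EOQ = √509,991.29 ≈ 714.14

714 cases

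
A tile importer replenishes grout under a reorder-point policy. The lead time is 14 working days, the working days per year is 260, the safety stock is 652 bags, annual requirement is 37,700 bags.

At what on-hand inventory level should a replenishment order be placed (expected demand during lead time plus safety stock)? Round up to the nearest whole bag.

Daily demand d = 37,700 / 260 = 145.000 bags/day
Demand during lead time = 145.000 × 14 = 2,030.00
Reorder point = 2,030.00 + 652 = 2,682.00 → round up

2,682 bags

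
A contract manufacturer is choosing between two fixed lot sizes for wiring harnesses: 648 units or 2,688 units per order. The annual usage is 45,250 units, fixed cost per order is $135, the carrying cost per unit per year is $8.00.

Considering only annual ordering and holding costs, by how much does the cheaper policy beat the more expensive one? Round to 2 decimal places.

Annual cost at Q: ordering D·S/Q plus holding Q·H/2.
TC(648) = (45,250/648)×135 + (648/2)×8 = $12,019.08
TC(2,688) = (45,250/2,688)×135 + (2,688/2)×8 = $13,024.60
|ΔTC| = |$12,019.08 − $13,024.60| = $1,005.52

$1,005.52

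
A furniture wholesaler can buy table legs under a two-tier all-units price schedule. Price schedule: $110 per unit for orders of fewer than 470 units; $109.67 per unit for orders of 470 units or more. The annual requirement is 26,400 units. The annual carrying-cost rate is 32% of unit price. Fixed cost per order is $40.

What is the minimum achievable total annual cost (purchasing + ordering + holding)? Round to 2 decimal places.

$2,905,781.99

H₁ = 32%×$110 = $35.2000;  H₂ = 32%×$109.67 = $35.0944
EOQ₁ = √(2×26,400×40/35.2000) = 244.95  (< 470, feasible at tier 1)
EOQ₂ = √(2×26,400×40/35.0944) = 245.32  (< 470 → use Q = 470 at tier-2 price)
TC(tier 1 (EOQ₁), Q≈244.9) = $2,912,622.20
TC(tier 2, Q≈470.0) = $2,905,781.99
Minimum at tier 2: $2,905,781.99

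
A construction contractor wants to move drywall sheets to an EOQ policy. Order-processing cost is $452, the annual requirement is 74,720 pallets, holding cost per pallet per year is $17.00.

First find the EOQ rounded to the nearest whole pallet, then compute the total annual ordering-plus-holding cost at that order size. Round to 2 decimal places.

2DS/H = 2·74,720·452/17 = 3,973,345.88
EOQ = √3,973,345.88 ≈ 1,993.33 → Q = 1,993 pallets
Ordering: D/Q × S = 74,720/1,993 × $452 = $16,946.03
Holding:  Q/2 × H = 1,993/2 × $17 = $16,940.50
Total = $16,946.03 + $16,940.50 = $33,886.53

$33,886.53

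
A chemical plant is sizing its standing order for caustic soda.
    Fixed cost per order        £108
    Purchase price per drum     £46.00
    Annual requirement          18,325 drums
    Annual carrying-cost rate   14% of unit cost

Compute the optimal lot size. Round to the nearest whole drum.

Holding cost per drum per year: H = 14% × £46 = £6.4400
EOQ = √(2DS/H) = √(2 × 18,325 × 108 / 6.44)
    = √(614,627.33) ≈ 783.98

784 drums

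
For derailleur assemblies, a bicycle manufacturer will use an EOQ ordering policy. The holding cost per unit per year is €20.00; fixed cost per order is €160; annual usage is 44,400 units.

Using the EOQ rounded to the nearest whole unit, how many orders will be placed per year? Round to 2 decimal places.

52.67 orders per year

Optimal lot size Q* = (2 × 44,400 × €160 / €20)^½ ≈ 842.85 → Q = 843
N = D/Q = 44,400/843 ≈ 52.669 orders/yr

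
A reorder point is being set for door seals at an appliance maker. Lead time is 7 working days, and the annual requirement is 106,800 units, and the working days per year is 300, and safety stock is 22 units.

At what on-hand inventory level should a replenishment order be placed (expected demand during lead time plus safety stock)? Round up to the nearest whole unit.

2,514 units

Daily demand d = 106,800 / 300 = 356.000 units/day
Demand during lead time = 356.000 × 7 = 2,492.00
Reorder point = 2,492.00 + 22 = 2,514.00 → round up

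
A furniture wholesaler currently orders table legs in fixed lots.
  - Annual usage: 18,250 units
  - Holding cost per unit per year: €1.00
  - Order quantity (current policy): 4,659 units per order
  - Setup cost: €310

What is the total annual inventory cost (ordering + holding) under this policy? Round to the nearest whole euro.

€3,544

Orders/yr = 18,250/4,659 = 3.917; ordering cost = 3.917 × €310 = €1,214.32
Average inventory = 4,659/2 = 2329.5; holding cost = 2329.5 × €1 = €2,329.50
Total = €1,214.32 + €2,329.50 = €3,543.82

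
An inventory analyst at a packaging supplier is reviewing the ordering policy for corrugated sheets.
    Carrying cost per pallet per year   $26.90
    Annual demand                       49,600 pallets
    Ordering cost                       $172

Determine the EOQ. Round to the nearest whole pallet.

796 pallets

EOQ = √(2DS/H) = √(2 × 49,600 × 172 / 26.9)
    = √(634,289.96) ≈ 796.42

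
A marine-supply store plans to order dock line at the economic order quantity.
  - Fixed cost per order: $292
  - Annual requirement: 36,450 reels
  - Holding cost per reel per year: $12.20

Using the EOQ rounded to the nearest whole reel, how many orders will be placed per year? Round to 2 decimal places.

27.59 orders per year

2DS/H = 2·36,450·292/12.2 = 1,744,819.67
EOQ = √1,744,819.67 ≈ 1,320.92 → Q = 1,321
Orders per year = D/Q = 36,450 / 1,321 = 27.593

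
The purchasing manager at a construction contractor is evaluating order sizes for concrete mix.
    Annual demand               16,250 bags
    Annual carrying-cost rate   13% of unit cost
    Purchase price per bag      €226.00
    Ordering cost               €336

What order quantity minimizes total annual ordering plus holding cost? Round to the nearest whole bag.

Carrying cost H = €226 × 13% = €29.3800/bag/yr
Q* = √(2·D·S / H) = √(2·16,250·336 / 29.38) = √371,681.4 ≈ 609.66

610 bags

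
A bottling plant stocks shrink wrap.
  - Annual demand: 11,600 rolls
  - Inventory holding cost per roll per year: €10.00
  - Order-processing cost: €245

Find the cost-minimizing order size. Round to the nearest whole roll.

754 rolls

Q* = √(2·D·S / H) = √(2·11,600·245 / 10) = √568,400.0 ≈ 753.92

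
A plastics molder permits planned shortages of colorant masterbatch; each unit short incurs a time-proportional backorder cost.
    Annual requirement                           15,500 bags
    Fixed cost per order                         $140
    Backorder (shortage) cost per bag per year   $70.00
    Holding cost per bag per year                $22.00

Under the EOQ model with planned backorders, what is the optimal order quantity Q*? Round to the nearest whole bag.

Q* = √(2DS/H) · √((H + b)/b)
   = √(2 × 15,500 × 140 / 22) · √((22 + 70) / 70)
   = 444.154 × 1.1464 ≈ 509.19

509 bags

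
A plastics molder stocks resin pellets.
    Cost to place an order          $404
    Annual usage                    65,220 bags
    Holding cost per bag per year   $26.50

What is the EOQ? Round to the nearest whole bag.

Q* = √(2·D·S / H) = √(2·65,220·404 / 26.5) = √1,988,594.7 ≈ 1,410.18

1,410 bags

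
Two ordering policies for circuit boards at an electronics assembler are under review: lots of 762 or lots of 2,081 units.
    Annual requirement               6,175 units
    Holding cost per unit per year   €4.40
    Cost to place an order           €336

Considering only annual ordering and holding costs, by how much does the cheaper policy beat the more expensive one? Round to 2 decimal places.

TC(Q) = (D/Q)S + (Q/2)H
TC(762) = (6,175/762)×336 + (762/2)×4.4 = €4,399.23
TC(2,081) = (6,175/2,081)×336 + (2,081/2)×4.4 = €5,575.22
|ΔTC| = |€4,399.23 − €5,575.22| = €1,175.99

€1,175.99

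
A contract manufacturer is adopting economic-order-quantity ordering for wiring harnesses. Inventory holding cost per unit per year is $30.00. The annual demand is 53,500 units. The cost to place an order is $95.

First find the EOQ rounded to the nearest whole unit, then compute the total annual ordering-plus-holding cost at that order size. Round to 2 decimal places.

EOQ = √(2DS/H) = √(2 × 53,500 × 95 / 30)
    = √(338,833.33) ≈ 582.09 → Q = 582 units
Ordering: D/Q × S = 53,500/582 × $95 = $8,732.82
Holding:  Q/2 × H = 582/2 × $30 = $8,730.00
Total = $8,732.82 + $8,730.00 = $17,462.82

$17,462.82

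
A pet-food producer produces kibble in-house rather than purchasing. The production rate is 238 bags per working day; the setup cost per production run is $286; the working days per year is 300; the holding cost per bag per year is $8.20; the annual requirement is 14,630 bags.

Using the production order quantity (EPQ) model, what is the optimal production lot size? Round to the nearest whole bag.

1,133 bags

Daily demand d = 14,630/300 = 48.767; p = 238; 1 − d/p = 0.79510
EPQ = √(2DS / (H(1 − d/p)))
    = √(2 × 14,630 × 286 / (8.2 × 0.79510)) ≈ 1,132.93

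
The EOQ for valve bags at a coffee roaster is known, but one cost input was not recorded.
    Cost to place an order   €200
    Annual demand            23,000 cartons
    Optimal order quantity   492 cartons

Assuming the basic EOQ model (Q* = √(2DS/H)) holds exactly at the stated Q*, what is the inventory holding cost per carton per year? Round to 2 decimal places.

€38.01

EOQ relation: Q² = 2DS/H, so rearrange for the unknown.
H = 2DS / Q² = 2 × 23,000 × 200 / 492² = 38.0065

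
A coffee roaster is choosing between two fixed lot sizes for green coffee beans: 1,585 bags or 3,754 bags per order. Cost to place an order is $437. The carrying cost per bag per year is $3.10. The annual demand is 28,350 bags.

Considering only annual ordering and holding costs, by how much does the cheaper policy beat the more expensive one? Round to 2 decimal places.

For each Q, cost = (D/Q)·S + (Q/2)·H.
TC(1,585) = (28,350/1,585)×437 + (1,585/2)×3.1 = $10,273.12
TC(3,754) = (28,350/3,754)×437 + (3,754/2)×3.1 = $9,118.90
Lots of 3,754 are cheaper by $1,154.22.

$1,154.22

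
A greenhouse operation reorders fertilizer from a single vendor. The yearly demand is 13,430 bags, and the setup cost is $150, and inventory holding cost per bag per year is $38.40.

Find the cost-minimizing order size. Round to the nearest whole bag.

EOQ = √(2DS/H) = √(2 × 13,430 × 150 / 38.4)
    = √(104,921.88) ≈ 323.92

324 bags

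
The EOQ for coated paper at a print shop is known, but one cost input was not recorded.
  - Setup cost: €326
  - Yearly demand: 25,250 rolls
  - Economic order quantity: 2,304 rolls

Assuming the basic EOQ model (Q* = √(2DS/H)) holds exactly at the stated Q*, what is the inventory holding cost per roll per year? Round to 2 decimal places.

Since Q* = (2DS/H)^½, squaring gives Q*²·H = 2DS.
H = 2DS / Q² = 2 × 25,250 × 326 / 2,304² = 3.1013

€3.10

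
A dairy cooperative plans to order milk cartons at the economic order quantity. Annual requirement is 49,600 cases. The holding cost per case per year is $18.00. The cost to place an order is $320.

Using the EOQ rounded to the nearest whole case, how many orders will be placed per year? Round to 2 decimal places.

EOQ = √(2DS/H) = √(2 × 49,600 × 320 / 18)
    = √(1,763,555.56) ≈ 1,327.99 → Q = 1,328
N = D/Q = 49,600/1,328 ≈ 37.349 orders/yr

37.35 orders per year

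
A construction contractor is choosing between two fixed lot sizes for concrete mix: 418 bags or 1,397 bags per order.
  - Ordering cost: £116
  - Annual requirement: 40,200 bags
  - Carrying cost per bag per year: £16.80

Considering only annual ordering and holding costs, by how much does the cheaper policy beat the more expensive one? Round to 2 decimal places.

£405.63

For each Q, cost = (D/Q)·S + (Q/2)·H.
TC(418) = (40,200/418)×116 + (418/2)×16.8 = £14,667.18
TC(1,397) = (40,200/1,397)×116 + (1,397/2)×16.8 = £15,072.81
|ΔTC| = |£14,667.18 − £15,072.81| = £405.63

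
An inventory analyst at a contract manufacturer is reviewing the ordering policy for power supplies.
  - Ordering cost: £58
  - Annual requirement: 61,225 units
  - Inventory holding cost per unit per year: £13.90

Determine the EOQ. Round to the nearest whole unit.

Optimal lot size Q* = (2 × 61,225 × £58 / £13.9)^½ ≈ 714.80

715 units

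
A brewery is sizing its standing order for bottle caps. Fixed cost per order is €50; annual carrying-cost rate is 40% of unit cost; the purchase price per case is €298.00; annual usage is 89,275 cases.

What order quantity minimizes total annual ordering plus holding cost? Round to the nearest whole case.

H = i·C = 0.4 × €298 = €119.2000 per case-year
Q* = √(2·D·S / H) = √(2·89,275·50 / 119.2) = √74,895.1 ≈ 273.67

274 cases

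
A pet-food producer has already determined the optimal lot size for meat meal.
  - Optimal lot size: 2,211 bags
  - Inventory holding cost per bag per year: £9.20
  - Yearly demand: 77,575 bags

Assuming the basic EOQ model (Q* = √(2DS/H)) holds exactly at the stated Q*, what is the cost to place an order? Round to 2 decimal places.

£289.88

EOQ relation: Q² = 2DS/H, so rearrange for the unknown.
S = Q²H / (2D) = 2,211² × 9.2 / (2 × 77,575) = 289.8768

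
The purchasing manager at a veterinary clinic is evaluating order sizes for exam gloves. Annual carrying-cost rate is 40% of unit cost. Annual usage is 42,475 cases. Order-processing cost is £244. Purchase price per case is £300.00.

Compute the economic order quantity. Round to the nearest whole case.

Holding cost per case per year: H = 40% × £300 = £120.0000
EOQ = √(2DS/H) = √(2 × 42,475 × 244 / 120)
    = √(172,731.67) ≈ 415.61

416 cases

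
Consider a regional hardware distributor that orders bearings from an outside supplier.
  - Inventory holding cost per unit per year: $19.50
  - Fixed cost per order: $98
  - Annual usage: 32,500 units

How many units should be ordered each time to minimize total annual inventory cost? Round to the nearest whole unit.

572 units

Optimal lot size Q* = (2 × 32,500 × $98 / $19.5)^½ ≈ 571.55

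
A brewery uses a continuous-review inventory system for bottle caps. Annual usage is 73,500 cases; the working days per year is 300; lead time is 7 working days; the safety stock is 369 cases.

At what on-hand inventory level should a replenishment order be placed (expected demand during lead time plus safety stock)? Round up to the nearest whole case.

Daily demand d = 73,500 / 300 = 245.000 cases/day
Demand during lead time = 245.000 × 7 = 1,715.00
Reorder point = 1,715.00 + 369 = 2,084.00 → round up

2,084 cases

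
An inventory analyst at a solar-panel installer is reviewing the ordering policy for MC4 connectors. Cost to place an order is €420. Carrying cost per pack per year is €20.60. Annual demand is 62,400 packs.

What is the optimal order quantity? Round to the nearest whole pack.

Optimal lot size Q* = (2 × 62,400 × €420 / €20.6)^½ ≈ 1,595.14

1,595 packs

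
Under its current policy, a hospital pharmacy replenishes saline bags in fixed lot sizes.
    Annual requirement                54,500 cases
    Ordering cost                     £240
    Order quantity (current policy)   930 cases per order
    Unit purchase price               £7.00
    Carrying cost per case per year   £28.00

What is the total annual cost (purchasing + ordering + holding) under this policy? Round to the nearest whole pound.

Ordering: D/Q × S = 54,500/930 × £240 = £14,064.52
Holding:  Q/2 × H = 930/2 × £28 = £13,020.00
Purchase cost = D·C = 54,500 × 7 = £381,500.00
Total = £14,064.52 + £13,020.00 + £381,500.00 = £408,584.52

£408,585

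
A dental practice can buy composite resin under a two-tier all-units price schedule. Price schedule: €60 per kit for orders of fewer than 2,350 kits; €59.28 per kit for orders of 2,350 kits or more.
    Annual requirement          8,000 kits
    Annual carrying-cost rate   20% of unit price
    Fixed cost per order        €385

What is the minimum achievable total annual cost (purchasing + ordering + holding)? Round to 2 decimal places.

€488,597.67

H₁ = 20%×€60 = €12.0000;  H₂ = 20%×€59.28 = €11.8560
EOQ₁ = √(2×8,000×385/12.0000) = 716.47  (< 2,350, feasible at tier 1)
EOQ₂ = √(2×8,000×385/11.8560) = 720.81  (< 2,350 → use Q = 2,350 at tier-2 price)
TC(tier 1 (EOQ₁), Q≈716.5) = €488,597.67
TC(tier 2, Q≈2,350.0) = €489,481.44
Minimum at tier 1 (EOQ₁): €488,597.67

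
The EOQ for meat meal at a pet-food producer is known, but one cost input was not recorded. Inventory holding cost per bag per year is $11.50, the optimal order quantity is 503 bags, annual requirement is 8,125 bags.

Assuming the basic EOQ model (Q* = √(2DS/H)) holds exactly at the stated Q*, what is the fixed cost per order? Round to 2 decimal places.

$179.05

From Q* = √(2DS/H) ⇒ Q*² = 2DS/H.
S = Q²H / (2D) = 503² × 11.5 / (2 × 8,125) = 179.0525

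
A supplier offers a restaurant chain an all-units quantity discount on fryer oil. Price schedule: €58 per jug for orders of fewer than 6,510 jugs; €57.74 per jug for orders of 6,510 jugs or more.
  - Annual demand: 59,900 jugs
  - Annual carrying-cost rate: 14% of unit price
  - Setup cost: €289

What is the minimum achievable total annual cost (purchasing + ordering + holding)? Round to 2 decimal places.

€3,487,597.27

H₁ = 14%×€58 = €8.1200;  H₂ = 14%×€57.74 = €8.0836
EOQ₁ = √(2×59,900×289/8.1200) = 2,064.90  (< 6,510, feasible at tier 1)
EOQ₂ = √(2×59,900×289/8.0836) = 2,069.55  (< 6,510 → use Q = 6,510 at tier-2 price)
TC(tier 1 (EOQ₁), Q≈2,064.9) = €3,490,967.00
TC(tier 2, Q≈6,510.0) = €3,487,597.27
Minimum at tier 2: €3,487,597.27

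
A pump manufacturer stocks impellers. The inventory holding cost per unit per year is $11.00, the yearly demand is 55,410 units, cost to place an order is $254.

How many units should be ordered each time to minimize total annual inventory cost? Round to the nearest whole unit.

EOQ = √(2DS/H) = √(2 × 55,410 × 254 / 11)
    = √(2,558,934.55) ≈ 1,599.67

1,600 units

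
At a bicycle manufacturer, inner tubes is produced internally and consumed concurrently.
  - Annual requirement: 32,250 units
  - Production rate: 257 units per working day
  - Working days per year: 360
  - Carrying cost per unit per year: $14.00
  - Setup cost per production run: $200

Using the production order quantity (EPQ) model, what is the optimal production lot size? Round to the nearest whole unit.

1,189 units

Daily demand d = 32,250/360 = 89.583; p = 257; 1 − d/p = 0.65143
EPQ = √(2DS / (H(1 − d/p)))
    = √(2 × 32,250 × 200 / (14 × 0.65143)) ≈ 1,189.32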